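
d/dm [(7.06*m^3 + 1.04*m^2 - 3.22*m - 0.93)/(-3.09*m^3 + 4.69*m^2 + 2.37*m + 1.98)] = (36.325*m^4 + 13.5648*m^3 + 50.8819*m^2 + 12.8418*m - 4.1715)/(9.5481*m^6 - 28.9842*m^5 + 7.3495*m^4 + 9.9942*m^3 + 24.1893*m^2 + 9.3852*m + 3.9204)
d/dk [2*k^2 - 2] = 4*k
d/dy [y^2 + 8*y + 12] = 2*y + 8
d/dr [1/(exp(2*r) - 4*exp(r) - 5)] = 2*(2 - exp(r))*exp(r)/(-exp(2*r) + 4*exp(r) + 5)^2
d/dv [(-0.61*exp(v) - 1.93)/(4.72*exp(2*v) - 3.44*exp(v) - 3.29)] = (2.8792*exp(2*v) + 18.2192*exp(v) - 4.6323)*exp(v)/(22.2784*exp(4*v) - 32.4736*exp(3*v) - 19.224*exp(2*v) + 22.6352*exp(v) + 10.8241)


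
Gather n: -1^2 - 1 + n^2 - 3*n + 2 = n^2 - 3*n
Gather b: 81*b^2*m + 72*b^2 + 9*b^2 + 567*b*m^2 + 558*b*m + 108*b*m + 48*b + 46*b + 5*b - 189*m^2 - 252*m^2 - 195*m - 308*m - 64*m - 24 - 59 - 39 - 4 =b^2*(81*m + 81) + b*(567*m^2 + 666*m + 99) - 441*m^2 - 567*m - 126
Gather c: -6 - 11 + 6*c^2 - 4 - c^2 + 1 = 5*c^2 - 20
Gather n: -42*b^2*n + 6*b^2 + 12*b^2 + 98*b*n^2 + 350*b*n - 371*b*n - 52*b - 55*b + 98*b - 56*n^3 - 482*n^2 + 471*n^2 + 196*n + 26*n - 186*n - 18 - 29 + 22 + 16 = 18*b^2 - 9*b - 56*n^3 + n^2*(98*b - 11) + n*(-42*b^2 - 21*b + 36) - 9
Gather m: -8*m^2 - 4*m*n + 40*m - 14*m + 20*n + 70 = -8*m^2 + m*(26 - 4*n) + 20*n + 70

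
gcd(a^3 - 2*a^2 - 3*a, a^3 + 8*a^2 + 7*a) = a^2 + a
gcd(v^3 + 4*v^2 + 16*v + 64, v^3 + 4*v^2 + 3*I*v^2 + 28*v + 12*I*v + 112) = v^2 + v*(4 - 4*I) - 16*I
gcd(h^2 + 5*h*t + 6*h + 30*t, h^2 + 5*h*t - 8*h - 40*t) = h + 5*t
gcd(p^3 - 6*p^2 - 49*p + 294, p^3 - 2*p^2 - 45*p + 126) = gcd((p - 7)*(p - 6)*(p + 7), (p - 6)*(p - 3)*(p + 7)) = p^2 + p - 42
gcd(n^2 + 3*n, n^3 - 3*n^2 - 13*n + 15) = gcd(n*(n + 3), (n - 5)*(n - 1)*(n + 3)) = n + 3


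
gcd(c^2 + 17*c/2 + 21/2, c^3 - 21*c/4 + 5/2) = 1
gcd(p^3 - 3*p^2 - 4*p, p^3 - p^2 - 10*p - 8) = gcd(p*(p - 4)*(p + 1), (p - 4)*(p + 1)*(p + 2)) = p^2 - 3*p - 4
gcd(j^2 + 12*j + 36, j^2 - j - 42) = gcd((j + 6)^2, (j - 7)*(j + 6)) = j + 6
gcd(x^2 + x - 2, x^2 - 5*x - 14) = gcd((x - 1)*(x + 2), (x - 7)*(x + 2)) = x + 2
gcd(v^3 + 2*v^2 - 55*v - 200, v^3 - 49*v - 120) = v^2 - 3*v - 40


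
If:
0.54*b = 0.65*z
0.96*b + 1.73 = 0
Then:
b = -1.80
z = -1.50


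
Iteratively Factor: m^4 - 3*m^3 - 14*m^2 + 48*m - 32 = (m - 4)*(m^3 + m^2 - 10*m + 8) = (m - 4)*(m - 1)*(m^2 + 2*m - 8) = (m - 4)*(m - 2)*(m - 1)*(m + 4)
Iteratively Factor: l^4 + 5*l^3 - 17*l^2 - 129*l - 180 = (l - 5)*(l^3 + 10*l^2 + 33*l + 36) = (l - 5)*(l + 3)*(l^2 + 7*l + 12) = (l - 5)*(l + 3)^2*(l + 4)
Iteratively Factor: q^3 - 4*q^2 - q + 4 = (q + 1)*(q^2 - 5*q + 4) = (q - 4)*(q + 1)*(q - 1)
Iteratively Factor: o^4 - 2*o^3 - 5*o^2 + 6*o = (o - 3)*(o^3 + o^2 - 2*o) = o*(o - 3)*(o^2 + o - 2) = o*(o - 3)*(o - 1)*(o + 2)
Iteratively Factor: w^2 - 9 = (w - 3)*(w + 3)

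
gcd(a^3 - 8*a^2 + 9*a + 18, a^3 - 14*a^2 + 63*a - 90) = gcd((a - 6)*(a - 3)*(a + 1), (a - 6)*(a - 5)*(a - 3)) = a^2 - 9*a + 18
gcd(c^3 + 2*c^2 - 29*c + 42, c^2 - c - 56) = c + 7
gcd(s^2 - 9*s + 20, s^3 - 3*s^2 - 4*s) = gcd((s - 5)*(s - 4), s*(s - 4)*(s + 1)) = s - 4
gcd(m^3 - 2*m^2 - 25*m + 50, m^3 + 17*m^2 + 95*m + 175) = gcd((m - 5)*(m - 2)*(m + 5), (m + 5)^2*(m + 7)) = m + 5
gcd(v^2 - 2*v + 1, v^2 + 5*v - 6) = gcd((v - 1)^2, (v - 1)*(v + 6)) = v - 1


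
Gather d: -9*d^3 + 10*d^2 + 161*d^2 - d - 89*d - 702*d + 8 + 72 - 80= -9*d^3 + 171*d^2 - 792*d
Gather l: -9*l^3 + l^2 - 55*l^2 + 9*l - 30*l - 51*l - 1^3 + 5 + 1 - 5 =-9*l^3 - 54*l^2 - 72*l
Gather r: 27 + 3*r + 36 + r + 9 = 4*r + 72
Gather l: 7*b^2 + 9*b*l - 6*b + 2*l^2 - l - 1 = 7*b^2 - 6*b + 2*l^2 + l*(9*b - 1) - 1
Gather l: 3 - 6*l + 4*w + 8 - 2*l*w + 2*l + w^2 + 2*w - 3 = l*(-2*w - 4) + w^2 + 6*w + 8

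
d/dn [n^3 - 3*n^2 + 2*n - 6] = 3*n^2 - 6*n + 2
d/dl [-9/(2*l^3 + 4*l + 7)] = 18*(3*l^2 + 2)/(2*l^3 + 4*l + 7)^2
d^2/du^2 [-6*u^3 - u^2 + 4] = -36*u - 2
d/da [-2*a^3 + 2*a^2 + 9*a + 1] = -6*a^2 + 4*a + 9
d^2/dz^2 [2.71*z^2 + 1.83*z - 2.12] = 5.42000000000000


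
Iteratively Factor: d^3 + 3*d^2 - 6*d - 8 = (d + 1)*(d^2 + 2*d - 8) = (d - 2)*(d + 1)*(d + 4)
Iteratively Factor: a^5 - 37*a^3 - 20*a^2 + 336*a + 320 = (a + 4)*(a^4 - 4*a^3 - 21*a^2 + 64*a + 80) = (a + 1)*(a + 4)*(a^3 - 5*a^2 - 16*a + 80) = (a - 5)*(a + 1)*(a + 4)*(a^2 - 16) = (a - 5)*(a - 4)*(a + 1)*(a + 4)*(a + 4)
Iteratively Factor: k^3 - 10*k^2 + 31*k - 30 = (k - 3)*(k^2 - 7*k + 10) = (k - 5)*(k - 3)*(k - 2)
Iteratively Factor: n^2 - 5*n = (n)*(n - 5)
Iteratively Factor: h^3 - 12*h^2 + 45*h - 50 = (h - 2)*(h^2 - 10*h + 25) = (h - 5)*(h - 2)*(h - 5)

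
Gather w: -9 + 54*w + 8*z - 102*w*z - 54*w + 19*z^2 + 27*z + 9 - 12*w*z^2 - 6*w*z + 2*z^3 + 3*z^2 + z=w*(-12*z^2 - 108*z) + 2*z^3 + 22*z^2 + 36*z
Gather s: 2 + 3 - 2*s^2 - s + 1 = -2*s^2 - s + 6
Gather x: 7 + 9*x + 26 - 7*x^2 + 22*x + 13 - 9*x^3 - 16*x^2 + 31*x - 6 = -9*x^3 - 23*x^2 + 62*x + 40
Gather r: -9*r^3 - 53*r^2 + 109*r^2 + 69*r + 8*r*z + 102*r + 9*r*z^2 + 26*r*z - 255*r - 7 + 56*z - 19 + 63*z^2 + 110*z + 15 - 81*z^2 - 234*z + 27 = -9*r^3 + 56*r^2 + r*(9*z^2 + 34*z - 84) - 18*z^2 - 68*z + 16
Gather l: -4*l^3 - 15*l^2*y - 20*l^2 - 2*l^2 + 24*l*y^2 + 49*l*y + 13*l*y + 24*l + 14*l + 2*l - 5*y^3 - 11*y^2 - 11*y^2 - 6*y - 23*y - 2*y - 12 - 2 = -4*l^3 + l^2*(-15*y - 22) + l*(24*y^2 + 62*y + 40) - 5*y^3 - 22*y^2 - 31*y - 14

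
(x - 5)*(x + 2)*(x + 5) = x^3 + 2*x^2 - 25*x - 50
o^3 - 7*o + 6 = (o - 2)*(o - 1)*(o + 3)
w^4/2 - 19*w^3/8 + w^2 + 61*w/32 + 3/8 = (w/2 + 1/4)*(w - 4)*(w - 3/2)*(w + 1/4)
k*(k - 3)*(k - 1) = k^3 - 4*k^2 + 3*k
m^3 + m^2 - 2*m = m*(m - 1)*(m + 2)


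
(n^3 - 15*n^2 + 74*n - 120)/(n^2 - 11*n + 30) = n - 4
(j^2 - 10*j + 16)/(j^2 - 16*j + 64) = (j - 2)/(j - 8)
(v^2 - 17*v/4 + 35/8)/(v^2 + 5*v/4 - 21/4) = (v - 5/2)/(v + 3)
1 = 1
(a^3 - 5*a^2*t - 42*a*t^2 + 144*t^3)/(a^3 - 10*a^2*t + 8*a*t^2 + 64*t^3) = (-a^2 - 3*a*t + 18*t^2)/(-a^2 + 2*a*t + 8*t^2)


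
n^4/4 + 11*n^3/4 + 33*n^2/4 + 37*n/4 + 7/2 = (n/4 + 1/2)*(n + 1)^2*(n + 7)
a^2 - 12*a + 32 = (a - 8)*(a - 4)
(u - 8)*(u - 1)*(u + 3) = u^3 - 6*u^2 - 19*u + 24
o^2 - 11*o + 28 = (o - 7)*(o - 4)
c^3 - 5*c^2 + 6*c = c*(c - 3)*(c - 2)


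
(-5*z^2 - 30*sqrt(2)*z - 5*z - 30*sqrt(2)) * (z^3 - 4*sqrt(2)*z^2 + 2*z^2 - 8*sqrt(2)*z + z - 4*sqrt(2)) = -5*z^5 - 15*z^4 - 10*sqrt(2)*z^4 - 30*sqrt(2)*z^3 + 225*z^3 - 30*sqrt(2)*z^2 + 715*z^2 - 10*sqrt(2)*z + 720*z + 240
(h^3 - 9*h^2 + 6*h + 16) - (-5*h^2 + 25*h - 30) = h^3 - 4*h^2 - 19*h + 46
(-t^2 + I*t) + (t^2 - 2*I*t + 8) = -I*t + 8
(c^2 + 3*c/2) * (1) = c^2 + 3*c/2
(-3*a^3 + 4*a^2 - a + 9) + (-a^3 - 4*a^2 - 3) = -4*a^3 - a + 6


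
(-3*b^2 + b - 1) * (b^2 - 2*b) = -3*b^4 + 7*b^3 - 3*b^2 + 2*b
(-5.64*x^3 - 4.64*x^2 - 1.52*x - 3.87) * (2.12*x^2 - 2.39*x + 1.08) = -11.9568*x^5 + 3.6428*x^4 + 1.776*x^3 - 9.5828*x^2 + 7.6077*x - 4.1796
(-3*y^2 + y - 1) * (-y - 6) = 3*y^3 + 17*y^2 - 5*y + 6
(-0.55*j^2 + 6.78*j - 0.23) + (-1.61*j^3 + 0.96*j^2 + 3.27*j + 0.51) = -1.61*j^3 + 0.41*j^2 + 10.05*j + 0.28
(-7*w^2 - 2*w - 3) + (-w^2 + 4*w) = -8*w^2 + 2*w - 3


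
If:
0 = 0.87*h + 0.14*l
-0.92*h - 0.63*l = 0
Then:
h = 0.00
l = 0.00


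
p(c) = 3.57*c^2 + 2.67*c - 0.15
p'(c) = 7.14*c + 2.67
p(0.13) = 0.26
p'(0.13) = 3.60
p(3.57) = 54.88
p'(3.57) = 28.16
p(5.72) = 131.93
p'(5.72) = 43.51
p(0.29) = 0.92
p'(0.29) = 4.74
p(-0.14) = -0.45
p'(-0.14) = 1.67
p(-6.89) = 150.93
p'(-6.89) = -46.52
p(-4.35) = 55.79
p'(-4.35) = -28.39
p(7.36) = 212.89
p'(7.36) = 55.22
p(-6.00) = 112.35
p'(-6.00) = -40.17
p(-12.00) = 481.89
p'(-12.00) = -83.01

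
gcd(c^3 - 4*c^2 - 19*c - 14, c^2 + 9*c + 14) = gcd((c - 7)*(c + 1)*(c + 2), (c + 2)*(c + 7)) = c + 2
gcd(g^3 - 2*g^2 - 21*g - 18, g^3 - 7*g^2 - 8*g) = g + 1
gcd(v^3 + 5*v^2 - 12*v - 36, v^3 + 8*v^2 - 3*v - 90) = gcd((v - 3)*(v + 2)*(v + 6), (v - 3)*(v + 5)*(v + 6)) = v^2 + 3*v - 18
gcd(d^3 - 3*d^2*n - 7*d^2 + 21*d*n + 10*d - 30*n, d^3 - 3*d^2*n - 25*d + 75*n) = d^2 - 3*d*n - 5*d + 15*n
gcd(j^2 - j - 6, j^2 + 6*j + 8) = j + 2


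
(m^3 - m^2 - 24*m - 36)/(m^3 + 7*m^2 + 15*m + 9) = (m^2 - 4*m - 12)/(m^2 + 4*m + 3)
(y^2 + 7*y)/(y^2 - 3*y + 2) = y*(y + 7)/(y^2 - 3*y + 2)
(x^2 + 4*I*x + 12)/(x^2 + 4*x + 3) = (x^2 + 4*I*x + 12)/(x^2 + 4*x + 3)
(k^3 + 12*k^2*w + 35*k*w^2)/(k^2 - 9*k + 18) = k*(k^2 + 12*k*w + 35*w^2)/(k^2 - 9*k + 18)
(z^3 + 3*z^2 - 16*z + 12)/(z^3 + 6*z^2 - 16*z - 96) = (z^2 - 3*z + 2)/(z^2 - 16)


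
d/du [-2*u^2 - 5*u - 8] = -4*u - 5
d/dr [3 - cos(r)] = sin(r)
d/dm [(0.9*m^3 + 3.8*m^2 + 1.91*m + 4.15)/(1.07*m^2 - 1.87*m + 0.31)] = (0.963*m^4 - 3.366*m^3 - 8.3127*m^2 - 6.525*m + 8.3526)/(1.1449*m^4 - 4.0018*m^3 + 4.1603*m^2 - 1.1594*m + 0.0961)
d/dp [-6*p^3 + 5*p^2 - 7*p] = -18*p^2 + 10*p - 7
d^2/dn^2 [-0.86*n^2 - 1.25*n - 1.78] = -1.72000000000000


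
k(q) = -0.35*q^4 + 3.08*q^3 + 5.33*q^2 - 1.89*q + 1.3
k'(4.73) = 107.10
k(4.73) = 262.35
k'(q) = -1.4*q^3 + 9.24*q^2 + 10.66*q - 1.89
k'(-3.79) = 166.65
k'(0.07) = -1.10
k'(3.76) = 94.40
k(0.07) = 1.19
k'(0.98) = 16.11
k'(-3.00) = 87.09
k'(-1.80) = 17.02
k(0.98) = 7.14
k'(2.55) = 62.16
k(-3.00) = -56.57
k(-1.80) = 0.33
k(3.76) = 163.32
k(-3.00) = -56.57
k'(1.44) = 28.44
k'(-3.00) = 87.09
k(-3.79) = -154.87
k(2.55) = 67.41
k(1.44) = 17.32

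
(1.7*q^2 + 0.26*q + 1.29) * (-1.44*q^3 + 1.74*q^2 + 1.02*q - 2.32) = -2.448*q^5 + 2.5836*q^4 + 0.3288*q^3 - 1.4342*q^2 + 0.7126*q - 2.9928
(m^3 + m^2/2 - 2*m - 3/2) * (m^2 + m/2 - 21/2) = m^5 + m^4 - 49*m^3/4 - 31*m^2/4 + 81*m/4 + 63/4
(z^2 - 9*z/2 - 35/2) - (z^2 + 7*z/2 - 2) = -8*z - 31/2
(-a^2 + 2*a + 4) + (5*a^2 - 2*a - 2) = 4*a^2 + 2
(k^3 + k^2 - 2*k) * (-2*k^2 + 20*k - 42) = -2*k^5 + 18*k^4 - 18*k^3 - 82*k^2 + 84*k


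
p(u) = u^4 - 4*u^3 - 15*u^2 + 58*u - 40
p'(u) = 4*u^3 - 12*u^2 - 30*u + 58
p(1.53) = 4.78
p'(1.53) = -1.66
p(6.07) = 222.34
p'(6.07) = 328.36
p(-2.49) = -177.23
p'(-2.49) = -3.45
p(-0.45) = -68.73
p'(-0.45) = 68.71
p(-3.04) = -157.16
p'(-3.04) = -74.08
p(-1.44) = -138.38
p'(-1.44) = 64.37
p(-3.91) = -23.27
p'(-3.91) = -247.26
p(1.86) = 2.22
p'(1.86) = -13.58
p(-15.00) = 59840.00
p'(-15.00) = -15692.00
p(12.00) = 12320.00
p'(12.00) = 4882.00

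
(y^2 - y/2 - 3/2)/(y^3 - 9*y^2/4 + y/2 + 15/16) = 8*(y + 1)/(8*y^2 - 6*y - 5)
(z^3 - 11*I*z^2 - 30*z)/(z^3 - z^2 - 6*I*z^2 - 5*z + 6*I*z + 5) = z*(z - 6*I)/(z^2 - z*(1 + I) + I)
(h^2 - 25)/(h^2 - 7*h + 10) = (h + 5)/(h - 2)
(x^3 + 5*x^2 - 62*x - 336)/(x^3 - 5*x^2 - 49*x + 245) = (x^2 - 2*x - 48)/(x^2 - 12*x + 35)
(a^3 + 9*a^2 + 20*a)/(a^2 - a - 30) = a*(a + 4)/(a - 6)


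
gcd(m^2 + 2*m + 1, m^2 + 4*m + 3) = m + 1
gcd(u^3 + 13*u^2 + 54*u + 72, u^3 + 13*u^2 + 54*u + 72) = u^3 + 13*u^2 + 54*u + 72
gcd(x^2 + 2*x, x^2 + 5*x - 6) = 1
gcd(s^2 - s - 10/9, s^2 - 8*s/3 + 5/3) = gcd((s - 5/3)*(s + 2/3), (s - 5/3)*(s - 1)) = s - 5/3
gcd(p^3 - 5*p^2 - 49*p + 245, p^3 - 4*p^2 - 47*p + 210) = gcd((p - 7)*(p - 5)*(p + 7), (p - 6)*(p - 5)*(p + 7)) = p^2 + 2*p - 35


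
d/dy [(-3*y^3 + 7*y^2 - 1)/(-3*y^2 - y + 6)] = (9*y^4 + 6*y^3 - 61*y^2 + 78*y - 1)/(9*y^4 + 6*y^3 - 35*y^2 - 12*y + 36)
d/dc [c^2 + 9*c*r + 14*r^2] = 2*c + 9*r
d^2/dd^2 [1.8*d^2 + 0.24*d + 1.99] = 3.60000000000000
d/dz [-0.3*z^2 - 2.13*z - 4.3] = -0.6*z - 2.13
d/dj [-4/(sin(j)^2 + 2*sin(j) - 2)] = 8*(sin(j) + 1)*cos(j)/(sin(j)^2 + 2*sin(j) - 2)^2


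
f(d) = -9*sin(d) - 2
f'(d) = -9*cos(d)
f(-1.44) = 6.92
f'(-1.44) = -1.17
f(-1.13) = 6.14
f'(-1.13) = -3.84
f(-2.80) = 1.01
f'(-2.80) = 8.48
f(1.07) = -9.89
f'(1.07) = -4.32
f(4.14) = 5.57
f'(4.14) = 4.87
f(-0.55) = 2.70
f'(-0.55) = -7.67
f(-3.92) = -8.32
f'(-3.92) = 6.41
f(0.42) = -5.67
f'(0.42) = -8.22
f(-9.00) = 1.71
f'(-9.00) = 8.20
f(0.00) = -2.00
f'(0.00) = -9.00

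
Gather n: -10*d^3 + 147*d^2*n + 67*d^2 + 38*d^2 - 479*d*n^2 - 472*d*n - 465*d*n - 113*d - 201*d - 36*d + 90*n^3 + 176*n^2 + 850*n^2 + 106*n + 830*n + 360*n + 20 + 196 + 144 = -10*d^3 + 105*d^2 - 350*d + 90*n^3 + n^2*(1026 - 479*d) + n*(147*d^2 - 937*d + 1296) + 360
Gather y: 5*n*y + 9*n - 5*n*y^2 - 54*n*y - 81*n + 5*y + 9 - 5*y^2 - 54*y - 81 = -72*n + y^2*(-5*n - 5) + y*(-49*n - 49) - 72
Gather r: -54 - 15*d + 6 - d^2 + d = -d^2 - 14*d - 48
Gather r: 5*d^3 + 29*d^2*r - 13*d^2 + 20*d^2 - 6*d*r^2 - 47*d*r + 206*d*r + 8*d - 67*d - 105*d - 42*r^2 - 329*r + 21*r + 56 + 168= 5*d^3 + 7*d^2 - 164*d + r^2*(-6*d - 42) + r*(29*d^2 + 159*d - 308) + 224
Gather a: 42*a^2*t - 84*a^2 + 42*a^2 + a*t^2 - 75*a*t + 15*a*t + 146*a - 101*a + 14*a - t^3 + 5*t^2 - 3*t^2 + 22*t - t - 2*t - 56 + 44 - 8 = a^2*(42*t - 42) + a*(t^2 - 60*t + 59) - t^3 + 2*t^2 + 19*t - 20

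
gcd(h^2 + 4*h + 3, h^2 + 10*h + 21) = h + 3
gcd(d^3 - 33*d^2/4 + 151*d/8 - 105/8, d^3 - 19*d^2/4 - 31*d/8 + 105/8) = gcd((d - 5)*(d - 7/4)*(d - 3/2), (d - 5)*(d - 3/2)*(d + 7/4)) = d^2 - 13*d/2 + 15/2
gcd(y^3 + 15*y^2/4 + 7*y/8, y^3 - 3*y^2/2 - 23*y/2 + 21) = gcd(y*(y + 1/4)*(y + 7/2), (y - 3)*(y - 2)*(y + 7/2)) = y + 7/2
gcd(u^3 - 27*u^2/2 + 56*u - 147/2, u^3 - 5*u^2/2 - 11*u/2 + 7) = u - 7/2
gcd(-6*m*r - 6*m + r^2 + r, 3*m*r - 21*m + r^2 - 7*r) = 1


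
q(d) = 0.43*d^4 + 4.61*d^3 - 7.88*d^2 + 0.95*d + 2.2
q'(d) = 1.72*d^3 + 13.83*d^2 - 15.76*d + 0.95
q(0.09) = 2.23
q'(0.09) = -0.36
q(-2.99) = -159.95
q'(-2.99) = 125.74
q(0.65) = 0.83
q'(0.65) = -2.98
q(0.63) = 0.89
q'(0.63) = -3.06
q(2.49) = 43.41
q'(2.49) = 74.01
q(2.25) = 27.98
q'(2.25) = 55.10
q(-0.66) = -3.10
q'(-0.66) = 16.88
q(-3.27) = -197.19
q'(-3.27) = 140.23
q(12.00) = 15761.44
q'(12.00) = 4775.51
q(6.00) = 1277.26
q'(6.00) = 775.79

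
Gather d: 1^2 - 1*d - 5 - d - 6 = -2*d - 10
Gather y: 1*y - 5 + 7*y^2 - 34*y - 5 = 7*y^2 - 33*y - 10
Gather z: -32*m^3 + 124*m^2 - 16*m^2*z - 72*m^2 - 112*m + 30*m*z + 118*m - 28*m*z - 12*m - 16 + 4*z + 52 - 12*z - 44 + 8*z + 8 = -32*m^3 + 52*m^2 - 6*m + z*(-16*m^2 + 2*m)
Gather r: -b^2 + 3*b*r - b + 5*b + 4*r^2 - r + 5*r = -b^2 + 4*b + 4*r^2 + r*(3*b + 4)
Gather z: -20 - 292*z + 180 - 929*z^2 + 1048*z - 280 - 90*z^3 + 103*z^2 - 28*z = -90*z^3 - 826*z^2 + 728*z - 120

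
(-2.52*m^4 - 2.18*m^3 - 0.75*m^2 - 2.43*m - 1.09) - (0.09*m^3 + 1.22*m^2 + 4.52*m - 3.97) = -2.52*m^4 - 2.27*m^3 - 1.97*m^2 - 6.95*m + 2.88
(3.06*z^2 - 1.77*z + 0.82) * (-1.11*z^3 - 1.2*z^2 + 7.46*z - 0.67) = -3.3966*z^5 - 1.7073*z^4 + 24.0414*z^3 - 16.2384*z^2 + 7.3031*z - 0.5494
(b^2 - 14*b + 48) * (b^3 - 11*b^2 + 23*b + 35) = b^5 - 25*b^4 + 225*b^3 - 815*b^2 + 614*b + 1680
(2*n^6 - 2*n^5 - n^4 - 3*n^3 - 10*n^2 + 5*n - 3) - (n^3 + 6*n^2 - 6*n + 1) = 2*n^6 - 2*n^5 - n^4 - 4*n^3 - 16*n^2 + 11*n - 4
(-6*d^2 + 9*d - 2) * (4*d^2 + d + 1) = -24*d^4 + 30*d^3 - 5*d^2 + 7*d - 2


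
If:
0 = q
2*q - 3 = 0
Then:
No Solution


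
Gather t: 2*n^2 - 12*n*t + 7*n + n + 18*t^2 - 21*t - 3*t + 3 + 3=2*n^2 + 8*n + 18*t^2 + t*(-12*n - 24) + 6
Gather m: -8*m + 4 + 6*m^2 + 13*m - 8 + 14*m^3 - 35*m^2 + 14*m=14*m^3 - 29*m^2 + 19*m - 4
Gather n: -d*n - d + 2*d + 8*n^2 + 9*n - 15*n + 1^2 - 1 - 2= d + 8*n^2 + n*(-d - 6) - 2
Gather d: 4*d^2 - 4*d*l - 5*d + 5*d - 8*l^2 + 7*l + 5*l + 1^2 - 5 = 4*d^2 - 4*d*l - 8*l^2 + 12*l - 4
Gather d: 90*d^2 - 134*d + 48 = 90*d^2 - 134*d + 48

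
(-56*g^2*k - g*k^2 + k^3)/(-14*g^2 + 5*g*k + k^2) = k*(8*g - k)/(2*g - k)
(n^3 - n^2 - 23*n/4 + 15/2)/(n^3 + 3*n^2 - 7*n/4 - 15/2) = (n - 2)/(n + 2)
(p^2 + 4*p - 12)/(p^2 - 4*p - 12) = (-p^2 - 4*p + 12)/(-p^2 + 4*p + 12)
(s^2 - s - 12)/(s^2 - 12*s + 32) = (s + 3)/(s - 8)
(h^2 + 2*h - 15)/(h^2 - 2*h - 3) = (h + 5)/(h + 1)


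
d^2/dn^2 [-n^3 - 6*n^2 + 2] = -6*n - 12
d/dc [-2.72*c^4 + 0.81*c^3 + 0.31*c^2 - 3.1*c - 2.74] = -10.88*c^3 + 2.43*c^2 + 0.62*c - 3.1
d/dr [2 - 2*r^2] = -4*r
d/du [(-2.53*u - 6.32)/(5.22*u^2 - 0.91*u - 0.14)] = (13.2066*u^2 + 65.9808*u - 5.397)/(27.2484*u^4 - 9.5004*u^3 - 0.6335*u^2 + 0.2548*u + 0.0196)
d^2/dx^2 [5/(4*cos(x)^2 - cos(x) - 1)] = 5*(64*sin(x)^4 - 49*sin(x)^2 + 14*cos(x) - 3*cos(3*x) - 25)/(4*sin(x)^2 + cos(x) - 3)^3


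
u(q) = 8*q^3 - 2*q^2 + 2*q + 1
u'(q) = 24*q^2 - 4*q + 2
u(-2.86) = -208.23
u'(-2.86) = 209.75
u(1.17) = 13.42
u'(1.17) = 30.17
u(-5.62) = -1493.44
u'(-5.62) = 782.51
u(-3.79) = -470.83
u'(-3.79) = 361.90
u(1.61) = 32.42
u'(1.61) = 57.77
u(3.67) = 376.85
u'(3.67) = 310.57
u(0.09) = 1.17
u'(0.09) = 1.83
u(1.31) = 18.17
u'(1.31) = 37.95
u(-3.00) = -239.00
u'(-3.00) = 230.00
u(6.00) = 1669.00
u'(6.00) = 842.00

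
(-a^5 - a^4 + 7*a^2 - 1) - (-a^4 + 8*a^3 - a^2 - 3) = -a^5 - 8*a^3 + 8*a^2 + 2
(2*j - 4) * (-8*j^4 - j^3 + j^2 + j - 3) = -16*j^5 + 30*j^4 + 6*j^3 - 2*j^2 - 10*j + 12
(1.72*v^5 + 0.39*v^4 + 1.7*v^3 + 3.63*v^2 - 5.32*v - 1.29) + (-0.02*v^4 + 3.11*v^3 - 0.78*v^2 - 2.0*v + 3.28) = 1.72*v^5 + 0.37*v^4 + 4.81*v^3 + 2.85*v^2 - 7.32*v + 1.99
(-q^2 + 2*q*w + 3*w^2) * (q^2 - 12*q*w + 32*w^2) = -q^4 + 14*q^3*w - 53*q^2*w^2 + 28*q*w^3 + 96*w^4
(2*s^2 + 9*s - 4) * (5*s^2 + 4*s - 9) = 10*s^4 + 53*s^3 - 2*s^2 - 97*s + 36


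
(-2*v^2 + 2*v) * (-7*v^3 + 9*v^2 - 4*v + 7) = 14*v^5 - 32*v^4 + 26*v^3 - 22*v^2 + 14*v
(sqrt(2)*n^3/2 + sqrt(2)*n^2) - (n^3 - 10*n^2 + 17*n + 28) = -n^3 + sqrt(2)*n^3/2 + sqrt(2)*n^2 + 10*n^2 - 17*n - 28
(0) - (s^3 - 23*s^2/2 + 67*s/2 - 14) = -s^3 + 23*s^2/2 - 67*s/2 + 14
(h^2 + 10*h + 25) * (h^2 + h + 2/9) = h^4 + 11*h^3 + 317*h^2/9 + 245*h/9 + 50/9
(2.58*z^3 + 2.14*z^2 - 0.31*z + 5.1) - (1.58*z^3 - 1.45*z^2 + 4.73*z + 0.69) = 1.0*z^3 + 3.59*z^2 - 5.04*z + 4.41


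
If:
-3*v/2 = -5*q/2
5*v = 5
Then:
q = 3/5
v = 1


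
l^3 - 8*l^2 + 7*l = l*(l - 7)*(l - 1)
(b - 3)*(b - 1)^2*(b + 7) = b^4 + 2*b^3 - 28*b^2 + 46*b - 21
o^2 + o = o*(o + 1)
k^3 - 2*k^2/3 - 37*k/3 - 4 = (k - 4)*(k + 1/3)*(k + 3)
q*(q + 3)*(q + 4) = q^3 + 7*q^2 + 12*q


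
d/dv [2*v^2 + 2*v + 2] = 4*v + 2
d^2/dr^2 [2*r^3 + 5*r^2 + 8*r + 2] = 12*r + 10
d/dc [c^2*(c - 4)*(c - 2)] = 2*c*(2*c^2 - 9*c + 8)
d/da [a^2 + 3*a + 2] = 2*a + 3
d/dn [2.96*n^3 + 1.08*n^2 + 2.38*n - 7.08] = 8.88*n^2 + 2.16*n + 2.38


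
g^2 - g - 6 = (g - 3)*(g + 2)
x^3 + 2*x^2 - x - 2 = (x - 1)*(x + 1)*(x + 2)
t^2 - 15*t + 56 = (t - 8)*(t - 7)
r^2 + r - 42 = (r - 6)*(r + 7)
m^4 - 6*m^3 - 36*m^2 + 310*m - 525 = (m - 5)^2*(m - 3)*(m + 7)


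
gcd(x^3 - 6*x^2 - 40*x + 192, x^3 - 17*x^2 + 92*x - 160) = x^2 - 12*x + 32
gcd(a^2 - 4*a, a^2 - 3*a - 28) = 1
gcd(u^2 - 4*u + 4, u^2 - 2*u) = u - 2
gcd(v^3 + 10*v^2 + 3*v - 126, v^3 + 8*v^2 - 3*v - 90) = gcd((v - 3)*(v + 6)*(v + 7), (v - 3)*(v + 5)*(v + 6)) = v^2 + 3*v - 18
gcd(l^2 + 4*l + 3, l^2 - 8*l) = 1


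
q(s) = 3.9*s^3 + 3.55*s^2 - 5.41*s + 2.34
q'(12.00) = 1764.59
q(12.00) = 7187.82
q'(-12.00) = 1594.19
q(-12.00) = -6160.74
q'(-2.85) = 69.39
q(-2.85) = -43.69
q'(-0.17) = -6.28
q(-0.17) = 3.34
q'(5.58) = 398.50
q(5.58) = 760.28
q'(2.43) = 80.93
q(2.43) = 66.12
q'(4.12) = 222.44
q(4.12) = 313.05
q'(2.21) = 67.42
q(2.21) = 49.82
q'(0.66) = 4.37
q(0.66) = 1.44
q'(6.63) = 555.96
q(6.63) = 1259.11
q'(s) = 11.7*s^2 + 7.1*s - 5.41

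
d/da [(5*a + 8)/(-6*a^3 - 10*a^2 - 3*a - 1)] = (60*a^3 + 194*a^2 + 160*a + 19)/(36*a^6 + 120*a^5 + 136*a^4 + 72*a^3 + 29*a^2 + 6*a + 1)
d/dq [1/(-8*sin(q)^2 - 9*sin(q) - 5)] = (16*sin(q) + 9)*cos(q)/(8*sin(q)^2 + 9*sin(q) + 5)^2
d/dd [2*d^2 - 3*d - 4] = 4*d - 3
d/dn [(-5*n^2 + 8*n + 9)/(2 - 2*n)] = (5*n^2 - 10*n + 17)/(2*(n^2 - 2*n + 1))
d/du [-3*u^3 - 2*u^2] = u*(-9*u - 4)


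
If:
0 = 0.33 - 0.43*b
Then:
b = 0.77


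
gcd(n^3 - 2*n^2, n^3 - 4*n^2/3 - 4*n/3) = n^2 - 2*n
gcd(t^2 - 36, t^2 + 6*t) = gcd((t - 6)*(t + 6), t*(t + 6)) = t + 6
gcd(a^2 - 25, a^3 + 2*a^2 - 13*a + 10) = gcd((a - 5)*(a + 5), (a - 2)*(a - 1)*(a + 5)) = a + 5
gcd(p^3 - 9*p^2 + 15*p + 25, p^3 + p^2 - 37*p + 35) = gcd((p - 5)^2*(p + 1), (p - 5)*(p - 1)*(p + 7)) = p - 5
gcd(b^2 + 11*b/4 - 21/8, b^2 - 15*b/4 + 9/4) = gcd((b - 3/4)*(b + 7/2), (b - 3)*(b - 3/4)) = b - 3/4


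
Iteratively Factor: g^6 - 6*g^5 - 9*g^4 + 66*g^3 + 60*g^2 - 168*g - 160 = (g - 2)*(g^5 - 4*g^4 - 17*g^3 + 32*g^2 + 124*g + 80) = (g - 2)*(g + 2)*(g^4 - 6*g^3 - 5*g^2 + 42*g + 40) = (g - 4)*(g - 2)*(g + 2)*(g^3 - 2*g^2 - 13*g - 10) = (g - 5)*(g - 4)*(g - 2)*(g + 2)*(g^2 + 3*g + 2) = (g - 5)*(g - 4)*(g - 2)*(g + 1)*(g + 2)*(g + 2)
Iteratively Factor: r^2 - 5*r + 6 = (r - 2)*(r - 3)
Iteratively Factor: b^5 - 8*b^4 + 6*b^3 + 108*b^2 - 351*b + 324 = (b - 3)*(b^4 - 5*b^3 - 9*b^2 + 81*b - 108) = (b - 3)^2*(b^3 - 2*b^2 - 15*b + 36) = (b - 3)^2*(b + 4)*(b^2 - 6*b + 9) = (b - 3)^3*(b + 4)*(b - 3)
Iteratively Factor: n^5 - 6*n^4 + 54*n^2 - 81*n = (n - 3)*(n^4 - 3*n^3 - 9*n^2 + 27*n) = (n - 3)*(n + 3)*(n^3 - 6*n^2 + 9*n) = n*(n - 3)*(n + 3)*(n^2 - 6*n + 9) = n*(n - 3)^2*(n + 3)*(n - 3)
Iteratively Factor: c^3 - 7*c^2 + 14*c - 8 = (c - 1)*(c^2 - 6*c + 8) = (c - 4)*(c - 1)*(c - 2)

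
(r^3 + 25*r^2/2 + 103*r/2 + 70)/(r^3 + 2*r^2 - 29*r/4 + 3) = 2*(2*r^2 + 17*r + 35)/(4*r^2 - 8*r + 3)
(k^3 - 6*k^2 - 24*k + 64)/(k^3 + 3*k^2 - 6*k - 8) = (k - 8)/(k + 1)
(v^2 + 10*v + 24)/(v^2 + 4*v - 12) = (v + 4)/(v - 2)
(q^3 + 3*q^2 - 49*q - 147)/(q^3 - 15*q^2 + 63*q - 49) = (q^2 + 10*q + 21)/(q^2 - 8*q + 7)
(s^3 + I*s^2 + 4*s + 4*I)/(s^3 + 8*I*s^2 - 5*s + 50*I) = (s^2 + 3*I*s - 2)/(s^2 + 10*I*s - 25)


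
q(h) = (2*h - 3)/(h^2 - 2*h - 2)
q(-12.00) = -0.16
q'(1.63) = -0.82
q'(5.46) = -0.13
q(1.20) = 0.20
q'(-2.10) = -0.72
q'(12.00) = -0.02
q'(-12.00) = -0.01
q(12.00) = 0.18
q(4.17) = 0.76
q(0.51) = 0.72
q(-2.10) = -1.09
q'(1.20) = -0.65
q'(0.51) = -0.98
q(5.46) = 0.47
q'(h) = (2 - 2*h)*(2*h - 3)/(h^2 - 2*h - 2)^2 + 2/(h^2 - 2*h - 2) = 2*(-h^2 + 3*h - 5)/(h^4 - 4*h^3 + 8*h + 4)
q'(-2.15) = -0.67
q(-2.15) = -1.05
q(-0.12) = 1.86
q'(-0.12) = -3.53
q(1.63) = -0.10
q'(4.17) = -0.40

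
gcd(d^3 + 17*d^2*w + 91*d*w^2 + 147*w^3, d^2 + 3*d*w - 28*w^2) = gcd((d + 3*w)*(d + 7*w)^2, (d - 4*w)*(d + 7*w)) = d + 7*w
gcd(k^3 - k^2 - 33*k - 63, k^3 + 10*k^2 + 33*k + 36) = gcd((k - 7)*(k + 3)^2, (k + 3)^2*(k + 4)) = k^2 + 6*k + 9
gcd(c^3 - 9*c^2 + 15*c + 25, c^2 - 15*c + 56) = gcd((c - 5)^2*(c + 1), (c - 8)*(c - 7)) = 1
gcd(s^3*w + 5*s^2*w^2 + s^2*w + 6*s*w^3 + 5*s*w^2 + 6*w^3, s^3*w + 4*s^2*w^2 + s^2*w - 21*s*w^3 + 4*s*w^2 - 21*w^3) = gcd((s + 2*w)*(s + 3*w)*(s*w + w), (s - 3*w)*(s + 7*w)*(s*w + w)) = s*w + w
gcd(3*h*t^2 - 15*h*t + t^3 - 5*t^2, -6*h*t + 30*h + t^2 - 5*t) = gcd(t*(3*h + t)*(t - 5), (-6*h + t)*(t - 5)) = t - 5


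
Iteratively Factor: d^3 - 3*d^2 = (d)*(d^2 - 3*d) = d*(d - 3)*(d)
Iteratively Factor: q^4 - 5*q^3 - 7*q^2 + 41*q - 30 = (q - 2)*(q^3 - 3*q^2 - 13*q + 15) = (q - 2)*(q - 1)*(q^2 - 2*q - 15) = (q - 2)*(q - 1)*(q + 3)*(q - 5)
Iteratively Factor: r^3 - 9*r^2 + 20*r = (r - 5)*(r^2 - 4*r) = r*(r - 5)*(r - 4)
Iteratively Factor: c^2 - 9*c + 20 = (c - 4)*(c - 5)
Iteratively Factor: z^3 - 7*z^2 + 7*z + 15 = (z + 1)*(z^2 - 8*z + 15) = (z - 5)*(z + 1)*(z - 3)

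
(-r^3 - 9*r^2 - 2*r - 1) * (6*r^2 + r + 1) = -6*r^5 - 55*r^4 - 22*r^3 - 17*r^2 - 3*r - 1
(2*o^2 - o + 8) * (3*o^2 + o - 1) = 6*o^4 - o^3 + 21*o^2 + 9*o - 8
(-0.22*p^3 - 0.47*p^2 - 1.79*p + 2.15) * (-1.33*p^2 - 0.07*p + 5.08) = 0.2926*p^5 + 0.6405*p^4 + 1.296*p^3 - 5.1218*p^2 - 9.2437*p + 10.922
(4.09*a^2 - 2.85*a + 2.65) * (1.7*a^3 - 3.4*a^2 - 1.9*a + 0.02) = 6.953*a^5 - 18.751*a^4 + 6.424*a^3 - 3.5132*a^2 - 5.092*a + 0.053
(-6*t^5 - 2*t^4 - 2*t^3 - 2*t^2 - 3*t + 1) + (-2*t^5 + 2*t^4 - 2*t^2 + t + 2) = -8*t^5 - 2*t^3 - 4*t^2 - 2*t + 3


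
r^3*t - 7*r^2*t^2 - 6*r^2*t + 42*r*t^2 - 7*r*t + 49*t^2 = (r - 7)*(r - 7*t)*(r*t + t)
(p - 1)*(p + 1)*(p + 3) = p^3 + 3*p^2 - p - 3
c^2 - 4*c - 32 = (c - 8)*(c + 4)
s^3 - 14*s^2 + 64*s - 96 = (s - 6)*(s - 4)^2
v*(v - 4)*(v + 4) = v^3 - 16*v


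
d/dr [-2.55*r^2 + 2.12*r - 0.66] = 2.12 - 5.1*r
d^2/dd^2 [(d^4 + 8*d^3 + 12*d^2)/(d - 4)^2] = 2*(d^4 - 16*d^3 + 96*d^2 + 480*d + 192)/(d^4 - 16*d^3 + 96*d^2 - 256*d + 256)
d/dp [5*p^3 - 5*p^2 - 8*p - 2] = 15*p^2 - 10*p - 8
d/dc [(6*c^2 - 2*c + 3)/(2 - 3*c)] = (-18*c^2 + 24*c + 5)/(9*c^2 - 12*c + 4)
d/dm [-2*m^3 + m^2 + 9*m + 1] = -6*m^2 + 2*m + 9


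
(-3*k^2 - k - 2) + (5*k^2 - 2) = 2*k^2 - k - 4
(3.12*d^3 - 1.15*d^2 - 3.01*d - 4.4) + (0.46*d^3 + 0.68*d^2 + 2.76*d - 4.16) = 3.58*d^3 - 0.47*d^2 - 0.25*d - 8.56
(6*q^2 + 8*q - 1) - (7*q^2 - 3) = -q^2 + 8*q + 2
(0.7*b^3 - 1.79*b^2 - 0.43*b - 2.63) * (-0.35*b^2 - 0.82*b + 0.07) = -0.245*b^5 + 0.0525*b^4 + 1.6673*b^3 + 1.1478*b^2 + 2.1265*b - 0.1841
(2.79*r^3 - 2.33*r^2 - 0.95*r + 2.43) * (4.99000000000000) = 13.9221*r^3 - 11.6267*r^2 - 4.7405*r + 12.1257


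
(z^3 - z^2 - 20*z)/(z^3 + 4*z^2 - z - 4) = z*(z - 5)/(z^2 - 1)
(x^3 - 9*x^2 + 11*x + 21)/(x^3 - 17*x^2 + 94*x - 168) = (x^2 - 2*x - 3)/(x^2 - 10*x + 24)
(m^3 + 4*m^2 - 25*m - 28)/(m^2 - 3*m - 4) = m + 7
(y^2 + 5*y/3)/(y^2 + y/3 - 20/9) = 3*y/(3*y - 4)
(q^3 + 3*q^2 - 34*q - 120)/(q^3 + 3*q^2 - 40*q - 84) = (q^2 + 9*q + 20)/(q^2 + 9*q + 14)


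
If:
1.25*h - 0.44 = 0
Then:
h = 0.35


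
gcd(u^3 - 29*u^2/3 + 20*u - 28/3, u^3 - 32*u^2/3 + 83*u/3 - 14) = u^2 - 23*u/3 + 14/3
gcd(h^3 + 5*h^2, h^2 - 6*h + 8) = 1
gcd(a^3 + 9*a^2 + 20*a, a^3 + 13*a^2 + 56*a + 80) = a^2 + 9*a + 20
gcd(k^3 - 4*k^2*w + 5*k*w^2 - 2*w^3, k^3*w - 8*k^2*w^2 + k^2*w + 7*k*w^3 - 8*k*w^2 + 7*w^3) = -k + w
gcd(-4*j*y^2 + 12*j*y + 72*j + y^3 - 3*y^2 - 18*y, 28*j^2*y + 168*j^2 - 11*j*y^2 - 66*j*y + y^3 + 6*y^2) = -4*j + y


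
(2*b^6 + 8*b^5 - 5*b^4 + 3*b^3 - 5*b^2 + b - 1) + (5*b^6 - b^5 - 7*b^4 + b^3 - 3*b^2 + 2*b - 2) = 7*b^6 + 7*b^5 - 12*b^4 + 4*b^3 - 8*b^2 + 3*b - 3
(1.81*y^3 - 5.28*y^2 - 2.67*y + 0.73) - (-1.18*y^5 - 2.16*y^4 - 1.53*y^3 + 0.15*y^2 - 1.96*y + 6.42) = 1.18*y^5 + 2.16*y^4 + 3.34*y^3 - 5.43*y^2 - 0.71*y - 5.69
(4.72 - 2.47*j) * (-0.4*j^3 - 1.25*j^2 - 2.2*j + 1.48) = 0.988*j^4 + 1.1995*j^3 - 0.465999999999998*j^2 - 14.0396*j + 6.9856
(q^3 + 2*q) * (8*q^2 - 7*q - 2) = 8*q^5 - 7*q^4 + 14*q^3 - 14*q^2 - 4*q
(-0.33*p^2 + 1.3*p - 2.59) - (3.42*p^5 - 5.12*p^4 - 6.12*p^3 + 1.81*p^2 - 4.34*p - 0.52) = -3.42*p^5 + 5.12*p^4 + 6.12*p^3 - 2.14*p^2 + 5.64*p - 2.07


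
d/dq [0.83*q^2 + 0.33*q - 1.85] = 1.66*q + 0.33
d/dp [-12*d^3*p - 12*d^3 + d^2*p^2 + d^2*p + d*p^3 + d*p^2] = d*(-12*d^2 + 2*d*p + d + 3*p^2 + 2*p)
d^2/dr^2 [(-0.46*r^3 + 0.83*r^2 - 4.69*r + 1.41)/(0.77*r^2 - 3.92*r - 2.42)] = (4.44089209850063e-16*r^5 + 3.5527136788005e-15*r^4 - 16.402274*r^3 - 11.886798*r^2 - 94.135404*r + 147.292092)/(0.456533*r^6 - 6.972504*r^5 + 31.19193*r^4 - 16.40912*r^3 - 98.03178*r^2 - 68.871264*r - 14.172488)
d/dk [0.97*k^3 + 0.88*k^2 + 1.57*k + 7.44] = 2.91*k^2 + 1.76*k + 1.57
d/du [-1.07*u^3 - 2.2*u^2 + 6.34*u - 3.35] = -3.21*u^2 - 4.4*u + 6.34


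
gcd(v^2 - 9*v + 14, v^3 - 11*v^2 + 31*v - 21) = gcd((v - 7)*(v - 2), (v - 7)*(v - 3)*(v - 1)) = v - 7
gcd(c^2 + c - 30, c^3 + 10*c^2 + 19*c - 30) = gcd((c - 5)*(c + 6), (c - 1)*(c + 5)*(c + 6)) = c + 6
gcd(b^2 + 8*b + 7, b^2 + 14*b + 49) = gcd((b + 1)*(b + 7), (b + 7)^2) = b + 7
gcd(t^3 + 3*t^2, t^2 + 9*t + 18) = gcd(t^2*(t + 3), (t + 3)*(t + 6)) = t + 3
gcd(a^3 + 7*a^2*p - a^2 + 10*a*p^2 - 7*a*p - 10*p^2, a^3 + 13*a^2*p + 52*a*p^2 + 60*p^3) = a^2 + 7*a*p + 10*p^2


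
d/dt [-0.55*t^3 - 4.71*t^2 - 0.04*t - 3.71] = -1.65*t^2 - 9.42*t - 0.04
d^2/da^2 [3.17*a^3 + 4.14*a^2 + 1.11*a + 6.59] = 19.02*a + 8.28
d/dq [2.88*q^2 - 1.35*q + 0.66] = 5.76*q - 1.35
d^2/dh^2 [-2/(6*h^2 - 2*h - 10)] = 2*(-9*h^2 + 3*h + (6*h - 1)^2 + 15)/(-3*h^2 + h + 5)^3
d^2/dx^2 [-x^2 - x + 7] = -2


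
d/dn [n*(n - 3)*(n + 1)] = 3*n^2 - 4*n - 3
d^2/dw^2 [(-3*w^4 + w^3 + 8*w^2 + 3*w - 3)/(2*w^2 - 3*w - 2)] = 2*(-12*w^6 + 54*w^5 - 45*w^4 - 71*w^3 + 6*w^2 + 102*w - 25)/(8*w^6 - 36*w^5 + 30*w^4 + 45*w^3 - 30*w^2 - 36*w - 8)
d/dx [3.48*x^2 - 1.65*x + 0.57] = 6.96*x - 1.65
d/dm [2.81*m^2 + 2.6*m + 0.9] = 5.62*m + 2.6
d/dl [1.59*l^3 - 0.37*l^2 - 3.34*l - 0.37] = 4.77*l^2 - 0.74*l - 3.34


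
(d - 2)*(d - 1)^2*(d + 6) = d^4 + 2*d^3 - 19*d^2 + 28*d - 12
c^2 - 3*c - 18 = (c - 6)*(c + 3)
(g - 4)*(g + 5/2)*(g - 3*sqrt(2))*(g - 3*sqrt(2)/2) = g^4 - 9*sqrt(2)*g^3/2 - 3*g^3/2 - g^2 + 27*sqrt(2)*g^2/4 - 27*g/2 + 45*sqrt(2)*g - 90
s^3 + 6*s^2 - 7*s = s*(s - 1)*(s + 7)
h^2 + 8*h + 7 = (h + 1)*(h + 7)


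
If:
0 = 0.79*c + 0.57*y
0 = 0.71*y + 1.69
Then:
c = 1.72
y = -2.38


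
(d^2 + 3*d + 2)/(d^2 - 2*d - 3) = (d + 2)/(d - 3)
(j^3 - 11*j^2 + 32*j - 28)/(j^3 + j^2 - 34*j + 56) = (j^2 - 9*j + 14)/(j^2 + 3*j - 28)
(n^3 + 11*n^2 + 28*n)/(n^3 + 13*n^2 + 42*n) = (n + 4)/(n + 6)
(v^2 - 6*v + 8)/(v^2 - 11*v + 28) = (v - 2)/(v - 7)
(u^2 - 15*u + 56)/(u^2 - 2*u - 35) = (u - 8)/(u + 5)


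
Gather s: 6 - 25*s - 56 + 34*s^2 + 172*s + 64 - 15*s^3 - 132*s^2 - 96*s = -15*s^3 - 98*s^2 + 51*s + 14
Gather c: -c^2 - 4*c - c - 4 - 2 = -c^2 - 5*c - 6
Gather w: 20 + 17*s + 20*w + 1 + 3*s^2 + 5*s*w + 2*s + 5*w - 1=3*s^2 + 19*s + w*(5*s + 25) + 20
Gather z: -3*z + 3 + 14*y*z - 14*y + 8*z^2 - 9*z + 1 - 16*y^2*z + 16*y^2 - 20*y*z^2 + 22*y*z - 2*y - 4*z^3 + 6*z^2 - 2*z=16*y^2 - 16*y - 4*z^3 + z^2*(14 - 20*y) + z*(-16*y^2 + 36*y - 14) + 4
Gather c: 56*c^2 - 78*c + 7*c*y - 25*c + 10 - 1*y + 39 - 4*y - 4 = 56*c^2 + c*(7*y - 103) - 5*y + 45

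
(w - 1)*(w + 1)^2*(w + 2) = w^4 + 3*w^3 + w^2 - 3*w - 2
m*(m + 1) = m^2 + m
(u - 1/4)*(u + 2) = u^2 + 7*u/4 - 1/2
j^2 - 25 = (j - 5)*(j + 5)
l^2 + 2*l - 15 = (l - 3)*(l + 5)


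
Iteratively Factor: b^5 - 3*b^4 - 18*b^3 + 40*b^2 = (b - 2)*(b^4 - b^3 - 20*b^2) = b*(b - 2)*(b^3 - b^2 - 20*b) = b^2*(b - 2)*(b^2 - b - 20) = b^2*(b - 2)*(b + 4)*(b - 5)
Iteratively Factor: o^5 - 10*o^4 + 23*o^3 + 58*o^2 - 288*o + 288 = (o - 2)*(o^4 - 8*o^3 + 7*o^2 + 72*o - 144) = (o - 4)*(o - 2)*(o^3 - 4*o^2 - 9*o + 36) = (o - 4)*(o - 3)*(o - 2)*(o^2 - o - 12) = (o - 4)*(o - 3)*(o - 2)*(o + 3)*(o - 4)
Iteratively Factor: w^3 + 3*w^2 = (w)*(w^2 + 3*w) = w*(w + 3)*(w)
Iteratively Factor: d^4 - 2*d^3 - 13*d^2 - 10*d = (d)*(d^3 - 2*d^2 - 13*d - 10) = d*(d + 1)*(d^2 - 3*d - 10) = d*(d + 1)*(d + 2)*(d - 5)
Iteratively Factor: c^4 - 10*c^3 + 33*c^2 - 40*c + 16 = (c - 1)*(c^3 - 9*c^2 + 24*c - 16) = (c - 1)^2*(c^2 - 8*c + 16) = (c - 4)*(c - 1)^2*(c - 4)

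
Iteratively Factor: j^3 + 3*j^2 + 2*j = (j + 1)*(j^2 + 2*j) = j*(j + 1)*(j + 2)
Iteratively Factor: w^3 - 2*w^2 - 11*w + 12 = (w + 3)*(w^2 - 5*w + 4) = (w - 1)*(w + 3)*(w - 4)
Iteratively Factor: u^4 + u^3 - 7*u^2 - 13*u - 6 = (u + 1)*(u^3 - 7*u - 6) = (u + 1)^2*(u^2 - u - 6) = (u + 1)^2*(u + 2)*(u - 3)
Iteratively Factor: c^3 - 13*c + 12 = (c - 3)*(c^2 + 3*c - 4) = (c - 3)*(c + 4)*(c - 1)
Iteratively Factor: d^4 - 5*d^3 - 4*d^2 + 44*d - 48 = (d - 2)*(d^3 - 3*d^2 - 10*d + 24) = (d - 2)^2*(d^2 - d - 12) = (d - 4)*(d - 2)^2*(d + 3)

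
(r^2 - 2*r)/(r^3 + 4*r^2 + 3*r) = (r - 2)/(r^2 + 4*r + 3)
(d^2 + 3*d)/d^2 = (d + 3)/d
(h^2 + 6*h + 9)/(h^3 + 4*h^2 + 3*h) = (h + 3)/(h*(h + 1))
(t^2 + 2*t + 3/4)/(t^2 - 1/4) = (2*t + 3)/(2*t - 1)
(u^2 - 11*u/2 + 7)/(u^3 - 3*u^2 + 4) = (u - 7/2)/(u^2 - u - 2)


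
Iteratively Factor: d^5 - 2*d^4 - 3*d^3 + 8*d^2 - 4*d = (d + 2)*(d^4 - 4*d^3 + 5*d^2 - 2*d) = d*(d + 2)*(d^3 - 4*d^2 + 5*d - 2) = d*(d - 2)*(d + 2)*(d^2 - 2*d + 1) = d*(d - 2)*(d - 1)*(d + 2)*(d - 1)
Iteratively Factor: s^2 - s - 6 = (s - 3)*(s + 2)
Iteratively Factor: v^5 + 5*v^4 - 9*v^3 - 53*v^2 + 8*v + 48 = (v - 1)*(v^4 + 6*v^3 - 3*v^2 - 56*v - 48) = (v - 1)*(v + 4)*(v^3 + 2*v^2 - 11*v - 12) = (v - 1)*(v + 1)*(v + 4)*(v^2 + v - 12) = (v - 1)*(v + 1)*(v + 4)^2*(v - 3)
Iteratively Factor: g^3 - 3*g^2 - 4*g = (g - 4)*(g^2 + g) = (g - 4)*(g + 1)*(g)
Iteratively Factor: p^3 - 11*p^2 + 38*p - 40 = (p - 5)*(p^2 - 6*p + 8) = (p - 5)*(p - 2)*(p - 4)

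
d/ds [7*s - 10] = 7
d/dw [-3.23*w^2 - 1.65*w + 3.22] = -6.46*w - 1.65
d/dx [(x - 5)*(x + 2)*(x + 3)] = 3*x^2 - 19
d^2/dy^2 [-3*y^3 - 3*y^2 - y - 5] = -18*y - 6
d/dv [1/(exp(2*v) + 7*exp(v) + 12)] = (-2*exp(v) - 7)*exp(v)/(exp(2*v) + 7*exp(v) + 12)^2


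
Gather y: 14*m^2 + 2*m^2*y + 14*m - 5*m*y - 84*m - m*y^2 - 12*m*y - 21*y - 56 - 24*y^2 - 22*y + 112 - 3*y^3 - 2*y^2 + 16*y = 14*m^2 - 70*m - 3*y^3 + y^2*(-m - 26) + y*(2*m^2 - 17*m - 27) + 56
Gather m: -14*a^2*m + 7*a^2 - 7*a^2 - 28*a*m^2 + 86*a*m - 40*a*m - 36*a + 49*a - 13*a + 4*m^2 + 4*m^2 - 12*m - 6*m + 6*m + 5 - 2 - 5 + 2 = m^2*(8 - 28*a) + m*(-14*a^2 + 46*a - 12)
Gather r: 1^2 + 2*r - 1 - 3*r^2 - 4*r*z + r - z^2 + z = -3*r^2 + r*(3 - 4*z) - z^2 + z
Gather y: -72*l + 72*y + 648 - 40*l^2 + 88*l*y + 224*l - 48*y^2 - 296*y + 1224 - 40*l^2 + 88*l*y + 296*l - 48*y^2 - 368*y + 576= -80*l^2 + 448*l - 96*y^2 + y*(176*l - 592) + 2448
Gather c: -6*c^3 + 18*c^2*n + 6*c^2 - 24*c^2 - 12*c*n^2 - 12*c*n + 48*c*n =-6*c^3 + c^2*(18*n - 18) + c*(-12*n^2 + 36*n)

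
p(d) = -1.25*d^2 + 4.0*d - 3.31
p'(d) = 4.0 - 2.5*d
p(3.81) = -6.22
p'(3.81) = -5.52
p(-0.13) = -3.85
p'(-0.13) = 4.32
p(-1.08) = -9.09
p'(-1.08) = 6.70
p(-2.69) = -23.12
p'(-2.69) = 10.72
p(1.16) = -0.35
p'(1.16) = 1.10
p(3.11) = -2.96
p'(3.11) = -3.78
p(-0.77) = -7.13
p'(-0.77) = 5.92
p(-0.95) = -8.24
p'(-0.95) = 6.38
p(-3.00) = -26.56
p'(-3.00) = 11.50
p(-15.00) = -344.56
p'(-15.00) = 41.50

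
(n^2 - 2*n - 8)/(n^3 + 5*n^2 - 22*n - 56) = 1/(n + 7)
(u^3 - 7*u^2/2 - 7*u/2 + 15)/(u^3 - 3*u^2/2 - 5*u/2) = (u^2 - u - 6)/(u*(u + 1))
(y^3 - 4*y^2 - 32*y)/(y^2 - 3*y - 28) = y*(y - 8)/(y - 7)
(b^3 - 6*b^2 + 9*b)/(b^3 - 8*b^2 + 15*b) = (b - 3)/(b - 5)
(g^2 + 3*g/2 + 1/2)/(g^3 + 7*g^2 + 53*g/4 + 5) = 2*(g + 1)/(2*g^2 + 13*g + 20)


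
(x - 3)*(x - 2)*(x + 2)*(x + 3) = x^4 - 13*x^2 + 36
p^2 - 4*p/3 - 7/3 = (p - 7/3)*(p + 1)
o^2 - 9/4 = (o - 3/2)*(o + 3/2)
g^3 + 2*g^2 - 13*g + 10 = (g - 2)*(g - 1)*(g + 5)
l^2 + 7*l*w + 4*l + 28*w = (l + 4)*(l + 7*w)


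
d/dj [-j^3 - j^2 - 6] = j*(-3*j - 2)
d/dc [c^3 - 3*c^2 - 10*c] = 3*c^2 - 6*c - 10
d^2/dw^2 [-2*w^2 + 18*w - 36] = -4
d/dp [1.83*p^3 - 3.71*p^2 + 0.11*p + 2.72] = 5.49*p^2 - 7.42*p + 0.11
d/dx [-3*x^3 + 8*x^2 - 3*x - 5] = -9*x^2 + 16*x - 3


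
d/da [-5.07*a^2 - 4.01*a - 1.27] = -10.14*a - 4.01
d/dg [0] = 0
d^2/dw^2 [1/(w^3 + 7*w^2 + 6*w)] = 2*(-w*(3*w + 7)*(w^2 + 7*w + 6) + (3*w^2 + 14*w + 6)^2)/(w^3*(w^2 + 7*w + 6)^3)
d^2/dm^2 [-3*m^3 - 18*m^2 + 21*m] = -18*m - 36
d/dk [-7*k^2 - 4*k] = -14*k - 4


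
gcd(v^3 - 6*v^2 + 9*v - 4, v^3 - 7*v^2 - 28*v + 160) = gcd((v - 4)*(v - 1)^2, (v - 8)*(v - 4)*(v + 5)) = v - 4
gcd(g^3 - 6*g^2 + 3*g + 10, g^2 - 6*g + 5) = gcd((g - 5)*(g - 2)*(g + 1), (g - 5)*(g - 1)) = g - 5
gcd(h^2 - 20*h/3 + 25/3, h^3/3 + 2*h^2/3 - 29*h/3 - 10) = h - 5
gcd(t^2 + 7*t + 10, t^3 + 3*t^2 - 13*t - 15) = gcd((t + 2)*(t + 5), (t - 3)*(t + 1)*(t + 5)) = t + 5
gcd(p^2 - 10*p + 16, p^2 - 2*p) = p - 2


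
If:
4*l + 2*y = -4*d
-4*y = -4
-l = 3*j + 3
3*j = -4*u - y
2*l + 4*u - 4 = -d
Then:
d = -7/4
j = -17/12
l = 5/4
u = 13/16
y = 1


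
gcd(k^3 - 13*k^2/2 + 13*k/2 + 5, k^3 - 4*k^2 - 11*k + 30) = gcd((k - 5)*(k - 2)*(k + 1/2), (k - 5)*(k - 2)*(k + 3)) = k^2 - 7*k + 10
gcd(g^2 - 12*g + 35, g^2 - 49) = g - 7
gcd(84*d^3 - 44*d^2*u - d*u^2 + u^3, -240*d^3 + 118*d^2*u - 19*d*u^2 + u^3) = -6*d + u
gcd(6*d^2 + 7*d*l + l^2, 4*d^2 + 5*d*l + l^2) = d + l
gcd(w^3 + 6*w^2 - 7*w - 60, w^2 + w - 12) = w^2 + w - 12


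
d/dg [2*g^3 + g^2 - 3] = 2*g*(3*g + 1)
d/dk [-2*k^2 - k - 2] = -4*k - 1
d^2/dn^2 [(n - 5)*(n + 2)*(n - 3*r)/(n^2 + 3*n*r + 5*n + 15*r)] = 2*((n - 5)*(n + 2)*(n - 3*r)*(2*n + 3*r + 5)^2 + 3*(n - r - 1)*(n^2 + 3*n*r + 5*n + 15*r)^2 - (n^2 + 3*n*r + 5*n + 15*r)*((n - 5)*(n + 2)*(n - 3*r) + (n - 5)*(n + 2)*(2*n + 3*r + 5) + (n - 5)*(n - 3*r)*(2*n + 3*r + 5) + (n + 2)*(n - 3*r)*(2*n + 3*r + 5)))/(n^2 + 3*n*r + 5*n + 15*r)^3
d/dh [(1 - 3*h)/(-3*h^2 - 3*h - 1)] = 3*(-3*h^2 + 2*h + 2)/(9*h^4 + 18*h^3 + 15*h^2 + 6*h + 1)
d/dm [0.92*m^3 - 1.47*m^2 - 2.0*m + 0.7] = 2.76*m^2 - 2.94*m - 2.0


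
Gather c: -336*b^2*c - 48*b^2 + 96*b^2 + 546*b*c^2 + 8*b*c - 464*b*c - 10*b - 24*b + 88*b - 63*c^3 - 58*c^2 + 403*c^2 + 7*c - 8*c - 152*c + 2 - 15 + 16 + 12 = 48*b^2 + 54*b - 63*c^3 + c^2*(546*b + 345) + c*(-336*b^2 - 456*b - 153) + 15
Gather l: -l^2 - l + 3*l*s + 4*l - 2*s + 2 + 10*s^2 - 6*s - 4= -l^2 + l*(3*s + 3) + 10*s^2 - 8*s - 2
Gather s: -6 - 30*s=-30*s - 6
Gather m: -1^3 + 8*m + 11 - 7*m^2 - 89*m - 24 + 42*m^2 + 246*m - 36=35*m^2 + 165*m - 50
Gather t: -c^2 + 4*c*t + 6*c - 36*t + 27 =-c^2 + 6*c + t*(4*c - 36) + 27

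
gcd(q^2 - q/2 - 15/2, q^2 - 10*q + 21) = q - 3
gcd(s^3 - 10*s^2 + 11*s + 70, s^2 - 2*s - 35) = s - 7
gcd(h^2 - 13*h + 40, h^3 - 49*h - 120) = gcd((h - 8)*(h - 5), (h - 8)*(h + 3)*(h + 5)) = h - 8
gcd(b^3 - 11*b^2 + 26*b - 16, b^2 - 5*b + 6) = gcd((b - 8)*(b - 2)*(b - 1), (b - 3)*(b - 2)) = b - 2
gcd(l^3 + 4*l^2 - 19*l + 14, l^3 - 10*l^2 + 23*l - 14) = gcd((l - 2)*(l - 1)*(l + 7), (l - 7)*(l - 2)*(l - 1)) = l^2 - 3*l + 2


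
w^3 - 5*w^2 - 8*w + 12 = (w - 6)*(w - 1)*(w + 2)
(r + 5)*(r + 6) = r^2 + 11*r + 30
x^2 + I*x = x*(x + I)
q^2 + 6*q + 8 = (q + 2)*(q + 4)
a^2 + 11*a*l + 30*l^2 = (a + 5*l)*(a + 6*l)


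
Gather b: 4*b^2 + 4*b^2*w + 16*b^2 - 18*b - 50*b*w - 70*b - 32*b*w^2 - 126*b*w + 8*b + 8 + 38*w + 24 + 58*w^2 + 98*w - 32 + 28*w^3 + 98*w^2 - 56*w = b^2*(4*w + 20) + b*(-32*w^2 - 176*w - 80) + 28*w^3 + 156*w^2 + 80*w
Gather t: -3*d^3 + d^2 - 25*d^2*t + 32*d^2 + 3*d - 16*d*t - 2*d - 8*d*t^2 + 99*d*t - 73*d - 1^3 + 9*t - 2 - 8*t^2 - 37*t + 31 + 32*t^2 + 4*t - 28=-3*d^3 + 33*d^2 - 72*d + t^2*(24 - 8*d) + t*(-25*d^2 + 83*d - 24)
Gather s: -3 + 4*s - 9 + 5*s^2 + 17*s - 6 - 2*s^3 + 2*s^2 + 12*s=-2*s^3 + 7*s^2 + 33*s - 18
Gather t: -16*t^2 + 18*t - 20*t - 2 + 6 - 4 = -16*t^2 - 2*t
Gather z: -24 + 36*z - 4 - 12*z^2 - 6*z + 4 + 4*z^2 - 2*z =-8*z^2 + 28*z - 24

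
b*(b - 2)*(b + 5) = b^3 + 3*b^2 - 10*b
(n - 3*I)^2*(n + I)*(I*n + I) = I*n^4 + 5*n^3 + I*n^3 + 5*n^2 - 3*I*n^2 + 9*n - 3*I*n + 9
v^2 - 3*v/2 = v*(v - 3/2)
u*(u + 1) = u^2 + u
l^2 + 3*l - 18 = (l - 3)*(l + 6)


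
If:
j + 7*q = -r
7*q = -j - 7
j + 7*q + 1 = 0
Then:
No Solution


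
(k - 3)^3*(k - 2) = k^4 - 11*k^3 + 45*k^2 - 81*k + 54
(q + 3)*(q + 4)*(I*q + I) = I*q^3 + 8*I*q^2 + 19*I*q + 12*I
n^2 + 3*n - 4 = (n - 1)*(n + 4)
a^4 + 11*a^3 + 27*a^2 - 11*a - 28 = (a - 1)*(a + 1)*(a + 4)*(a + 7)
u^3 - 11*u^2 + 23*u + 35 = (u - 7)*(u - 5)*(u + 1)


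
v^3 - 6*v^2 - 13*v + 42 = (v - 7)*(v - 2)*(v + 3)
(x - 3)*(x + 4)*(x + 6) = x^3 + 7*x^2 - 6*x - 72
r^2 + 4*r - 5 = (r - 1)*(r + 5)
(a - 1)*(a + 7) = a^2 + 6*a - 7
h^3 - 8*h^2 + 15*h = h*(h - 5)*(h - 3)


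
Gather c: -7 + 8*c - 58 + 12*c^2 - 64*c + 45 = 12*c^2 - 56*c - 20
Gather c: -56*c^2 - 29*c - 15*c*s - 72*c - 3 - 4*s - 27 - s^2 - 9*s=-56*c^2 + c*(-15*s - 101) - s^2 - 13*s - 30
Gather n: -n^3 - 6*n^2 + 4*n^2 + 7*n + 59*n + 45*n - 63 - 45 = -n^3 - 2*n^2 + 111*n - 108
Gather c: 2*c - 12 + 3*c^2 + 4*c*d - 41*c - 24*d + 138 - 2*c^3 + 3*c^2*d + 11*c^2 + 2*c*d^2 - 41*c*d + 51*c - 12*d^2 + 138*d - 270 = -2*c^3 + c^2*(3*d + 14) + c*(2*d^2 - 37*d + 12) - 12*d^2 + 114*d - 144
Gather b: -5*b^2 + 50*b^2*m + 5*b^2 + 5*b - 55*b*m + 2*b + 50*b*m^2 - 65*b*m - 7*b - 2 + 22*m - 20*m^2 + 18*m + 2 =50*b^2*m + b*(50*m^2 - 120*m) - 20*m^2 + 40*m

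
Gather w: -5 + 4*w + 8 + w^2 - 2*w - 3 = w^2 + 2*w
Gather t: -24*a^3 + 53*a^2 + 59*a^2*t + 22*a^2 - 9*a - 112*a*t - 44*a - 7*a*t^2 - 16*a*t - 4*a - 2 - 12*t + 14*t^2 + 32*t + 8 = -24*a^3 + 75*a^2 - 57*a + t^2*(14 - 7*a) + t*(59*a^2 - 128*a + 20) + 6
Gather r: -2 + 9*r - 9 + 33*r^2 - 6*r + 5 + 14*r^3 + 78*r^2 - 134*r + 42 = 14*r^3 + 111*r^2 - 131*r + 36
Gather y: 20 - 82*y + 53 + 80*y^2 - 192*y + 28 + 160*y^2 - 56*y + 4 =240*y^2 - 330*y + 105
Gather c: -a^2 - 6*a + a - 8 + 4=-a^2 - 5*a - 4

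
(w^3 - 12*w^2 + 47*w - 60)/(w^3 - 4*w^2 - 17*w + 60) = (w - 4)/(w + 4)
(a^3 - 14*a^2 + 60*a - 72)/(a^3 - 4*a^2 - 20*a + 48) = (a - 6)/(a + 4)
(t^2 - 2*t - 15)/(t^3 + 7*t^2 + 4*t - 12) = (t^2 - 2*t - 15)/(t^3 + 7*t^2 + 4*t - 12)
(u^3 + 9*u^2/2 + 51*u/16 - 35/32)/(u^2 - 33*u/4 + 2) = (8*u^2 + 38*u + 35)/(8*(u - 8))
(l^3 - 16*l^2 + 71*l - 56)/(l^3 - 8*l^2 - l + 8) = (l - 7)/(l + 1)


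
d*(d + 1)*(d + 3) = d^3 + 4*d^2 + 3*d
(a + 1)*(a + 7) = a^2 + 8*a + 7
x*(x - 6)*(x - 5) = x^3 - 11*x^2 + 30*x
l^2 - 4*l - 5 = (l - 5)*(l + 1)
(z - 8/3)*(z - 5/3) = z^2 - 13*z/3 + 40/9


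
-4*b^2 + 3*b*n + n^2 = (-b + n)*(4*b + n)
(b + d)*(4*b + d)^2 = 16*b^3 + 24*b^2*d + 9*b*d^2 + d^3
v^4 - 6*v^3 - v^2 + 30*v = v*(v - 5)*(v - 3)*(v + 2)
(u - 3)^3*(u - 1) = u^4 - 10*u^3 + 36*u^2 - 54*u + 27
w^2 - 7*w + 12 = (w - 4)*(w - 3)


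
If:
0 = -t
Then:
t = 0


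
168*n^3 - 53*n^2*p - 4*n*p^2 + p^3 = (-8*n + p)*(-3*n + p)*(7*n + p)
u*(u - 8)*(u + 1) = u^3 - 7*u^2 - 8*u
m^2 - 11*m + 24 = (m - 8)*(m - 3)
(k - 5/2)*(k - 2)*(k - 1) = k^3 - 11*k^2/2 + 19*k/2 - 5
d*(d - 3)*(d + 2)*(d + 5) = d^4 + 4*d^3 - 11*d^2 - 30*d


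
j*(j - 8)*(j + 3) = j^3 - 5*j^2 - 24*j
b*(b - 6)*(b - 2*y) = b^3 - 2*b^2*y - 6*b^2 + 12*b*y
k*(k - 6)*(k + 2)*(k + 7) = k^4 + 3*k^3 - 40*k^2 - 84*k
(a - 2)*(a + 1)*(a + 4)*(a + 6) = a^4 + 9*a^3 + 12*a^2 - 44*a - 48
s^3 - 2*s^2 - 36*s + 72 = (s - 6)*(s - 2)*(s + 6)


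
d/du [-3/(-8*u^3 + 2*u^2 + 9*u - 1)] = 3*(-24*u^2 + 4*u + 9)/(8*u^3 - 2*u^2 - 9*u + 1)^2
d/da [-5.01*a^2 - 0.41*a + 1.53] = -10.02*a - 0.41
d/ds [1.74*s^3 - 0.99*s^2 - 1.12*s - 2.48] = 5.22*s^2 - 1.98*s - 1.12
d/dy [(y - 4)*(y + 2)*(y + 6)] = 3*y^2 + 8*y - 20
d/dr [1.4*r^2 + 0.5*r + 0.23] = 2.8*r + 0.5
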